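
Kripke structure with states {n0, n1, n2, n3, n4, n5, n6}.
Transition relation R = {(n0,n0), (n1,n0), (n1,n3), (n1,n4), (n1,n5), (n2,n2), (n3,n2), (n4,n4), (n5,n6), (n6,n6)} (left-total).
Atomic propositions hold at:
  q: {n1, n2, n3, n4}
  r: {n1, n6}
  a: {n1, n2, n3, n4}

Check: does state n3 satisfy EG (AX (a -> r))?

Sat(a -> r) = {n0, n1, n5, n6}
Sat(AX (a -> r)) = {s : every successor in {n0, n1, n5, n6}} = {n0, n5, n6}
EG (AX (a -> r)): greatest fixpoint, start Z0 = {n0, n5, n6}, keep only states in Sat with some successor in Z. Already a fixed point.
Sat(EG (AX (a -> r))) = {n0, n5, n6}
n3 ∉ Sat(EG (AX (a -> r))) = {n0, n5, n6}, so the formula does not hold at n3.

No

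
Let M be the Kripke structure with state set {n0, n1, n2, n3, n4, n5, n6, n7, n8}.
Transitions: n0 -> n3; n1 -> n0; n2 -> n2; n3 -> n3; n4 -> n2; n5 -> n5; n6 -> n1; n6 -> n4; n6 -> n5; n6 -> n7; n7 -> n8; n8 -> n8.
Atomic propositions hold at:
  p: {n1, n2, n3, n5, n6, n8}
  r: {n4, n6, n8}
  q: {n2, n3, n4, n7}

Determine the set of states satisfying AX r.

{n7, n8}

Sat(AX r) = {s : every successor in {n4, n6, n8}} = {n7, n8}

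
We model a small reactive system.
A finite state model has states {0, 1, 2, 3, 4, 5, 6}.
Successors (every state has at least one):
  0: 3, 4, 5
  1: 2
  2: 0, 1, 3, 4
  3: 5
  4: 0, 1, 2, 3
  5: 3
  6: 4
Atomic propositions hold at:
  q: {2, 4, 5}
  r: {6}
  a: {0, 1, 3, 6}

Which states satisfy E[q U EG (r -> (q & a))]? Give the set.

{0, 1, 2, 3, 4, 5}

Sat(q & a) = ∅
Sat(r -> (q & a)) = {0, 1, 2, 3, 4, 5}
EG (r -> (q & a)): greatest fixpoint, start Z0 = {0, 1, 2, 3, 4, 5}, keep only states in Sat with some successor in Z. Already a fixed point.
Sat(EG (r -> (q & a))) = {0, 1, 2, 3, 4, 5}
E[q U EG (r -> (q & a))]: least fixpoint, start Z0 = Sat(EG (r -> (q & a))) = {0, 1, 2, 3, 4, 5}, add states in Sat(q) with some successor in Z. Already a fixed point.
Sat(E[q U EG (r -> (q & a))]) = {0, 1, 2, 3, 4, 5}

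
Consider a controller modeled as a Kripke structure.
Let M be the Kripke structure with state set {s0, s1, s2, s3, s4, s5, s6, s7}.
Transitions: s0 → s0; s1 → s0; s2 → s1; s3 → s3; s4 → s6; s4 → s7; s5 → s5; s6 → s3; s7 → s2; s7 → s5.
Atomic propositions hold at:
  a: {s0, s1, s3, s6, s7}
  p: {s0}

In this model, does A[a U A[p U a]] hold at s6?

A[p U a]: least fixpoint, start Z0 = Sat(a) = {s0, s1, s3, s6, s7}, add states in Sat(p) with every successor in Z. Already a fixed point.
Sat(A[p U a]) = {s0, s1, s3, s6, s7}
A[a U A[p U a]]: least fixpoint, start Z0 = Sat(A[p U a]) = {s0, s1, s3, s6, s7}, add states in Sat(a) with every successor in Z. Already a fixed point.
Sat(A[a U A[p U a]]) = {s0, s1, s3, s6, s7}
s6 ∈ Sat(A[a U A[p U a]]) = {s0, s1, s3, s6, s7}, so the formula holds at s6.

Yes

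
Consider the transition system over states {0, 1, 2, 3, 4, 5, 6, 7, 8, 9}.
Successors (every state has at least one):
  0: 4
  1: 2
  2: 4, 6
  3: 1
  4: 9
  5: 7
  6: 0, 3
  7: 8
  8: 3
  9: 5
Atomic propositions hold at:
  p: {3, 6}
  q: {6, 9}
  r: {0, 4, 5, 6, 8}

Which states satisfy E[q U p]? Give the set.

E[q U p]: least fixpoint, start Z0 = Sat(p) = {3, 6}, add states in Sat(q) with some successor in Z. Already a fixed point.
Sat(E[q U p]) = {3, 6}

{3, 6}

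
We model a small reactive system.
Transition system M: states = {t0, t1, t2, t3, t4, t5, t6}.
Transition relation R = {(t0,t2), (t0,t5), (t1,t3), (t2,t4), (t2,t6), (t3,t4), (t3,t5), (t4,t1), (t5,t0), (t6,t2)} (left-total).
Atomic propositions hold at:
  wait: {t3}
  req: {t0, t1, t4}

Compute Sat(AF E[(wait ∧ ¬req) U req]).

Sat(¬req) = {t2, t3, t5, t6}
Sat(wait ∧ ¬req) = {t3}
E[(wait ∧ ¬req) U req]: least fixpoint, start Z0 = Sat(req) = {t0, t1, t4}, add states in Sat(wait ∧ ¬req) with some successor in Z. Z1 = {t0, t1, t3, t4}; fixed.
Sat(E[(wait ∧ ¬req) U req]) = {t0, t1, t3, t4}
AF E[(wait ∧ ¬req) U req]: least fixpoint, start Z0 = {t0, t1, t3, t4}, add states with every successor in Z. Z1 = {t0, t1, t3, t4, t5}; fixed.
Sat(AF E[(wait ∧ ¬req) U req]) = {t0, t1, t3, t4, t5}

{t0, t1, t3, t4, t5}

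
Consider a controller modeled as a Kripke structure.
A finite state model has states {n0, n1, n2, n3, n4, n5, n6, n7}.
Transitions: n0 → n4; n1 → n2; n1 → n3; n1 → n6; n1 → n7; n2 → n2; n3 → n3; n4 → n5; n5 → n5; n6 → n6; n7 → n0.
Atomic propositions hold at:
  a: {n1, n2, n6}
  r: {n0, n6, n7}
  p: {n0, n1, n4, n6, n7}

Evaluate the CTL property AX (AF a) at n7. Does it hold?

AF a: least fixpoint, start Z0 = {n1, n2, n6}, add states with every successor in Z. Already a fixed point.
Sat(AF a) = {n1, n2, n6}
Sat(AX (AF a)) = {s : every successor in {n1, n2, n6}} = {n2, n6}
n7 ∉ Sat(AX (AF a)) = {n2, n6}, so the formula does not hold at n7.

No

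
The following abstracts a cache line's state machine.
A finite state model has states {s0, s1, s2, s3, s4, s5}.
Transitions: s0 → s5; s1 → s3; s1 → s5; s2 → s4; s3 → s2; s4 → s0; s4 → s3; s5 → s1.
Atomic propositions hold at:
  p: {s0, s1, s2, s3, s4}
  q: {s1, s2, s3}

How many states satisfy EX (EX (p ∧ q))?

Sat(p ∧ q) = {s1, s2, s3}
Sat(EX (p ∧ q)) = {s : some successor in {s1, s2, s3}} = {s1, s3, s4, s5}
Sat(EX (EX (p ∧ q))) = {s : some successor in {s1, s3, s4, s5}} = {s0, s1, s2, s4, s5}
|Sat(EX (EX (p ∧ q)))| = |{s0, s1, s2, s4, s5}| = 5.

5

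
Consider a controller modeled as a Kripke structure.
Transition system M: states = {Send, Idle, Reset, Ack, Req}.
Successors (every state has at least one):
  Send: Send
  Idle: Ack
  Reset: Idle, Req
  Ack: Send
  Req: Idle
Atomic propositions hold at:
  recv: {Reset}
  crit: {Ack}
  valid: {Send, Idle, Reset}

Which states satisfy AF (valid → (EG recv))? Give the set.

{Idle, Reset, Ack, Req}

EG recv: greatest fixpoint, start Z0 = {Reset}, keep only states in Sat with some successor in Z. Z1 = ∅; fixed.
Sat(EG recv) = ∅
Sat(valid → (EG recv)) = {Ack, Req}
AF (valid → (EG recv)): least fixpoint, start Z0 = {Ack, Req}, add states with every successor in Z. Z1 = {Idle, Ack, Req}; Z2 = {Idle, Reset, Ack, Req}; fixed.
Sat(AF (valid → (EG recv))) = {Idle, Reset, Ack, Req}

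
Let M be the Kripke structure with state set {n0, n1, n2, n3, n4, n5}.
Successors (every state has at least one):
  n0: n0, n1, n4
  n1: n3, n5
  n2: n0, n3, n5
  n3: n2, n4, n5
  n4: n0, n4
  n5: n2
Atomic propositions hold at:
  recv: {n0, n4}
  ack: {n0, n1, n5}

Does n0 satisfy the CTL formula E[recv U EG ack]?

Yes

EG ack: greatest fixpoint, start Z0 = {n0, n1, n5}, keep only states in Sat with some successor in Z. Z1 = {n0, n1}; Z2 = {n0}; fixed.
Sat(EG ack) = {n0}
E[recv U EG ack]: least fixpoint, start Z0 = Sat(EG ack) = {n0}, add states in Sat(recv) with some successor in Z. Z1 = {n0, n4}; fixed.
Sat(E[recv U EG ack]) = {n0, n4}
n0 ∈ Sat(E[recv U EG ack]) = {n0, n4}, so the formula holds at n0.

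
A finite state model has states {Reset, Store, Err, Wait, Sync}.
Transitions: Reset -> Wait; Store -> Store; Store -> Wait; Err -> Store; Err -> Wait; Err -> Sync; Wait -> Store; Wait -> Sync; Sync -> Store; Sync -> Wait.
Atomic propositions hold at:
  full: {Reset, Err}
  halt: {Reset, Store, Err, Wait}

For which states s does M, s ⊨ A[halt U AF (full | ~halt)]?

{Reset, Err, Sync}

Sat(~halt) = {Sync}
Sat(full | ~halt) = {Reset, Err, Sync}
AF (full | ~halt): least fixpoint, start Z0 = {Reset, Err, Sync}, add states with every successor in Z. Already a fixed point.
Sat(AF (full | ~halt)) = {Reset, Err, Sync}
A[halt U AF (full | ~halt)]: least fixpoint, start Z0 = Sat(AF (full | ~halt)) = {Reset, Err, Sync}, add states in Sat(halt) with every successor in Z. Already a fixed point.
Sat(A[halt U AF (full | ~halt)]) = {Reset, Err, Sync}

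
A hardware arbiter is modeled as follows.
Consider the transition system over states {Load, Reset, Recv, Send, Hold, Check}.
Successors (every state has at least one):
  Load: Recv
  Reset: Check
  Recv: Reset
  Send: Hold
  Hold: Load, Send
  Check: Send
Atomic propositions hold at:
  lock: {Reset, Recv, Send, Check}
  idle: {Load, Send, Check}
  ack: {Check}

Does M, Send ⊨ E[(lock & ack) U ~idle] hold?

Sat(lock & ack) = {Check}
Sat(~idle) = {Reset, Recv, Hold}
E[(lock & ack) U ~idle]: least fixpoint, start Z0 = Sat(~idle) = {Reset, Recv, Hold}, add states in Sat(lock & ack) with some successor in Z. Already a fixed point.
Sat(E[(lock & ack) U ~idle]) = {Reset, Recv, Hold}
Send ∉ Sat(E[(lock & ack) U ~idle]) = {Reset, Recv, Hold}, so the formula does not hold at Send.

No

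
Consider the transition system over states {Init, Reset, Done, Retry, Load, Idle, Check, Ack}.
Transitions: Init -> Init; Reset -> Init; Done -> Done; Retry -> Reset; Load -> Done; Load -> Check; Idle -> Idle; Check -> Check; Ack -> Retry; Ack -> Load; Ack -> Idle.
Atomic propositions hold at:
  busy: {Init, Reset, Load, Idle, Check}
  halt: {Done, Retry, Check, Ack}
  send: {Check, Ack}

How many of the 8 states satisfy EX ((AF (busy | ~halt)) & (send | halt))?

3

Sat(~halt) = {Init, Reset, Load, Idle}
Sat(busy | ~halt) = {Init, Reset, Load, Idle, Check}
AF (busy | ~halt): least fixpoint, start Z0 = {Init, Reset, Load, Idle, Check}, add states with every successor in Z. Z1 = {Init, Reset, Retry, Load, Idle, Check}; Z2 = {Init, Reset, Retry, Load, Idle, Check, Ack}; fixed.
Sat(AF (busy | ~halt)) = {Init, Reset, Retry, Load, Idle, Check, Ack}
Sat(send | halt) = {Done, Retry, Check, Ack}
Sat((AF (busy | ~halt)) & (send | halt)) = {Retry, Check, Ack}
Sat(EX ((AF (busy | ~halt)) & (send | halt))) = {s : some successor in {Retry, Check, Ack}} = {Load, Check, Ack}
|Sat(EX ((AF (busy | ~halt)) & (send | halt)))| = |{Load, Check, Ack}| = 3.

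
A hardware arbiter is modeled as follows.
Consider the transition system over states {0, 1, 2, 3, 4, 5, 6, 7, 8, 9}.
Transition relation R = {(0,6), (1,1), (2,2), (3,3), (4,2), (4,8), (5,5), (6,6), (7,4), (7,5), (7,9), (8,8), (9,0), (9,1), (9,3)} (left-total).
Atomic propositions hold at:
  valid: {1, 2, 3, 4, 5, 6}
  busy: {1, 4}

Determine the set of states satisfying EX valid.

Sat(EX valid) = {s : some successor in {1, 2, 3, 4, 5, 6}} = {0, 1, 2, 3, 4, 5, 6, 7, 9}

{0, 1, 2, 3, 4, 5, 6, 7, 9}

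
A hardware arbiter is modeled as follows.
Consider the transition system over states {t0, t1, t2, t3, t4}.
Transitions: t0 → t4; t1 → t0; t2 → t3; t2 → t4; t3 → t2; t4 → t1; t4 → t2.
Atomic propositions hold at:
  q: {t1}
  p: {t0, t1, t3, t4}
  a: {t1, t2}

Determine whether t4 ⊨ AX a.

Yes

Sat(AX a) = {s : every successor in {t1, t2}} = {t3, t4}
t4 ∈ Sat(AX a) = {t3, t4}, so the formula holds at t4.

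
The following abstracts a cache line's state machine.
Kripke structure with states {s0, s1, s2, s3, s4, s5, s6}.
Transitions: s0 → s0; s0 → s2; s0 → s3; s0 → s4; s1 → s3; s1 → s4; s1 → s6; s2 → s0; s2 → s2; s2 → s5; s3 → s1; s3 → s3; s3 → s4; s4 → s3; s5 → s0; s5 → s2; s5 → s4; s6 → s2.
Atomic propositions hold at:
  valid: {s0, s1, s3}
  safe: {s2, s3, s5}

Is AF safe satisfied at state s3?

AF safe: least fixpoint, start Z0 = {s2, s3, s5}, add states with every successor in Z. Z1 = {s2, s3, s4, s5, s6}; Z2 = {s1, s2, s3, s4, s5, s6}; fixed.
Sat(AF safe) = {s1, s2, s3, s4, s5, s6}
s3 ∈ Sat(AF safe) = {s1, s2, s3, s4, s5, s6}, so the formula holds at s3.

Yes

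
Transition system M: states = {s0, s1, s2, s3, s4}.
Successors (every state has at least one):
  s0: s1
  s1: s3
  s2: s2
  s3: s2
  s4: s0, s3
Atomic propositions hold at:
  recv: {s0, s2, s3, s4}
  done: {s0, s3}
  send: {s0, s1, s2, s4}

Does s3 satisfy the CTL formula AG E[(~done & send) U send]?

Sat(~done) = {s1, s2, s4}
Sat(~done & send) = {s1, s2, s4}
E[(~done & send) U send]: least fixpoint, start Z0 = Sat(send) = {s0, s1, s2, s4}, add states in Sat(~done & send) with some successor in Z. Already a fixed point.
Sat(E[(~done & send) U send]) = {s0, s1, s2, s4}
AG E[(~done & send) U send]: greatest fixpoint, start Z0 = {s0, s1, s2, s4}, keep only states in Sat with every successor in Z. Z1 = {s0, s2}; Z2 = {s2}; fixed.
Sat(AG E[(~done & send) U send]) = {s2}
s3 ∉ Sat(AG E[(~done & send) U send]) = {s2}, so the formula does not hold at s3.

No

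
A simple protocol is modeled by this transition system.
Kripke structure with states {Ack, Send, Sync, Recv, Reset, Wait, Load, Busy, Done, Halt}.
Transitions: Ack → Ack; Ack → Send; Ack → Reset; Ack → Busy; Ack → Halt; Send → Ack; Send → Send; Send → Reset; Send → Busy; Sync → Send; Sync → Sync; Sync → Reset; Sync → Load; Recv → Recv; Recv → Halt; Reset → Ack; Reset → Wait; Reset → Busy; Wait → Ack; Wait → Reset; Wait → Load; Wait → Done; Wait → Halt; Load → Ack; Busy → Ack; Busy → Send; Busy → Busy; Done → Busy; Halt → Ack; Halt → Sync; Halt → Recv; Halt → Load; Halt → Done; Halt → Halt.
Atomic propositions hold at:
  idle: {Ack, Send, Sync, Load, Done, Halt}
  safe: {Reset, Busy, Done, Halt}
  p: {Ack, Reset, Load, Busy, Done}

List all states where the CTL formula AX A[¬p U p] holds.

{Load, Done}

Sat(¬p) = {Send, Sync, Recv, Wait, Halt}
A[¬p U p]: least fixpoint, start Z0 = Sat(p) = {Ack, Reset, Load, Busy, Done}, add states in Sat(¬p) with every successor in Z. Already a fixed point.
Sat(A[¬p U p]) = {Ack, Reset, Load, Busy, Done}
Sat(AX A[¬p U p]) = {s : every successor in {Ack, Reset, Load, Busy, Done}} = {Load, Done}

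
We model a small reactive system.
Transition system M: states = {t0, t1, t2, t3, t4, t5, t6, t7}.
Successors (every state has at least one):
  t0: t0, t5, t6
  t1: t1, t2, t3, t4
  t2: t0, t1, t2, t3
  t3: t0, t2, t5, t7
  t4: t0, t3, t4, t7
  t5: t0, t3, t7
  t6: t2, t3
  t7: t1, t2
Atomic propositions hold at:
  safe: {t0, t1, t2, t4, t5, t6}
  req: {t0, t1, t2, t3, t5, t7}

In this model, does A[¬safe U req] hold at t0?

Sat(¬safe) = {t3, t7}
A[¬safe U req]: least fixpoint, start Z0 = Sat(req) = {t0, t1, t2, t3, t5, t7}, add states in Sat(¬safe) with every successor in Z. Already a fixed point.
Sat(A[¬safe U req]) = {t0, t1, t2, t3, t5, t7}
t0 ∈ Sat(A[¬safe U req]) = {t0, t1, t2, t3, t5, t7}, so the formula holds at t0.

Yes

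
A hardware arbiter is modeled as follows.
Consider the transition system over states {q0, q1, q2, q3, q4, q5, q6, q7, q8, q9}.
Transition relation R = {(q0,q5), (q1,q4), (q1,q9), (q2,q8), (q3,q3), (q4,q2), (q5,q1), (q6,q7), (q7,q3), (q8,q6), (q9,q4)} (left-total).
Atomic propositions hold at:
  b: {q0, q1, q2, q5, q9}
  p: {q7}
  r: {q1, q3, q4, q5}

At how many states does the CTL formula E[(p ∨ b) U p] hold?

1

Sat(p ∨ b) = {q0, q1, q2, q5, q7, q9}
E[(p ∨ b) U p]: least fixpoint, start Z0 = Sat(p) = {q7}, add states in Sat(p ∨ b) with some successor in Z. Already a fixed point.
Sat(E[(p ∨ b) U p]) = {q7}
|Sat(E[(p ∨ b) U p])| = |{q7}| = 1.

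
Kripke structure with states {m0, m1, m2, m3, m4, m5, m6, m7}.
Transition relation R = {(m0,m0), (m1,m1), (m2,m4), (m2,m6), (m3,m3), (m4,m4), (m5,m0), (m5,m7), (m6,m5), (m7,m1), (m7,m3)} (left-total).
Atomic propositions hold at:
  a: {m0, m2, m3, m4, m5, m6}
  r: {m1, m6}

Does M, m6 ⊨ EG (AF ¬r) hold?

Yes

Sat(¬r) = {m0, m2, m3, m4, m5, m7}
AF ¬r: least fixpoint, start Z0 = {m0, m2, m3, m4, m5, m7}, add states with every successor in Z. Z1 = {m0, m2, m3, m4, m5, m6, m7}; fixed.
Sat(AF ¬r) = {m0, m2, m3, m4, m5, m6, m7}
EG (AF ¬r): greatest fixpoint, start Z0 = {m0, m2, m3, m4, m5, m6, m7}, keep only states in Sat with some successor in Z. Already a fixed point.
Sat(EG (AF ¬r)) = {m0, m2, m3, m4, m5, m6, m7}
m6 ∈ Sat(EG (AF ¬r)) = {m0, m2, m3, m4, m5, m6, m7}, so the formula holds at m6.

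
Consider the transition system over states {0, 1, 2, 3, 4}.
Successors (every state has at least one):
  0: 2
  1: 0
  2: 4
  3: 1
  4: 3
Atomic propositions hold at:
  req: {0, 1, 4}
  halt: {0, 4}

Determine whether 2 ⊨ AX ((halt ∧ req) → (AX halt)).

Sat(halt ∧ req) = {0, 4}
Sat(AX halt) = {s : every successor in {0, 4}} = {1, 2}
Sat((halt ∧ req) → (AX halt)) = {1, 2, 3}
Sat(AX ((halt ∧ req) → (AX halt))) = {s : every successor in {1, 2, 3}} = {0, 3, 4}
2 ∉ Sat(AX ((halt ∧ req) → (AX halt))) = {0, 3, 4}, so the formula does not hold at 2.

No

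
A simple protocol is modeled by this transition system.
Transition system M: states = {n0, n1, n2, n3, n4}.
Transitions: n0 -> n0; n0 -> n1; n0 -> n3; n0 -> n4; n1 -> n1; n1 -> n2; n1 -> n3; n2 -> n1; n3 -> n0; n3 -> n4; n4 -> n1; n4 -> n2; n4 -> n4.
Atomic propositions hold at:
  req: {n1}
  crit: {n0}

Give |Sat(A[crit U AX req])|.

1

Sat(AX req) = {s : every successor in {n1}} = {n2}
A[crit U AX req]: least fixpoint, start Z0 = Sat(AX req) = {n2}, add states in Sat(crit) with every successor in Z. Already a fixed point.
Sat(A[crit U AX req]) = {n2}
|Sat(A[crit U AX req])| = |{n2}| = 1.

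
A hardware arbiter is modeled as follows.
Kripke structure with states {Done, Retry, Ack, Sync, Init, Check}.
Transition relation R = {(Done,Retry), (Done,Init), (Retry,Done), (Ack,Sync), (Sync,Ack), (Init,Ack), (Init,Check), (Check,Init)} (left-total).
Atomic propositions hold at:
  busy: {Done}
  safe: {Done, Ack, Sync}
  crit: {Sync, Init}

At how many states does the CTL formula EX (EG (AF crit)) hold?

5

AF crit: least fixpoint, start Z0 = {Sync, Init}, add states with every successor in Z. Z1 = {Ack, Sync, Init, Check}; fixed.
Sat(AF crit) = {Ack, Sync, Init, Check}
EG (AF crit): greatest fixpoint, start Z0 = {Ack, Sync, Init, Check}, keep only states in Sat with some successor in Z. Already a fixed point.
Sat(EG (AF crit)) = {Ack, Sync, Init, Check}
Sat(EX (EG (AF crit))) = {s : some successor in {Ack, Sync, Init, Check}} = {Done, Ack, Sync, Init, Check}
|Sat(EX (EG (AF crit)))| = |{Done, Ack, Sync, Init, Check}| = 5.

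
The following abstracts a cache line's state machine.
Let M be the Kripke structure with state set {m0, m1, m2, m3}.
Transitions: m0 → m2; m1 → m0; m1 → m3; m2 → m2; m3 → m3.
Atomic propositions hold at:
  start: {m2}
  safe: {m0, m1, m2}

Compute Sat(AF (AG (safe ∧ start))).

Sat(safe ∧ start) = {m2}
AG (safe ∧ start): greatest fixpoint, start Z0 = {m2}, keep only states in Sat with every successor in Z. Already a fixed point.
Sat(AG (safe ∧ start)) = {m2}
AF (AG (safe ∧ start)): least fixpoint, start Z0 = {m2}, add states with every successor in Z. Z1 = {m0, m2}; fixed.
Sat(AF (AG (safe ∧ start))) = {m0, m2}

{m0, m2}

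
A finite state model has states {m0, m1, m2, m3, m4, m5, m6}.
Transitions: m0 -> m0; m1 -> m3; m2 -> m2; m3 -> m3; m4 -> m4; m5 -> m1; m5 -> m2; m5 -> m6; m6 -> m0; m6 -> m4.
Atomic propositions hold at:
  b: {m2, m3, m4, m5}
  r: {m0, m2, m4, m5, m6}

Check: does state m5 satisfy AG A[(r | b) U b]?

Sat(r | b) = {m0, m2, m3, m4, m5, m6}
A[(r | b) U b]: least fixpoint, start Z0 = Sat(b) = {m2, m3, m4, m5}, add states in Sat(r | b) with every successor in Z. Already a fixed point.
Sat(A[(r | b) U b]) = {m2, m3, m4, m5}
AG A[(r | b) U b]: greatest fixpoint, start Z0 = {m2, m3, m4, m5}, keep only states in Sat with every successor in Z. Z1 = {m2, m3, m4}; fixed.
Sat(AG A[(r | b) U b]) = {m2, m3, m4}
m5 ∉ Sat(AG A[(r | b) U b]) = {m2, m3, m4}, so the formula does not hold at m5.

No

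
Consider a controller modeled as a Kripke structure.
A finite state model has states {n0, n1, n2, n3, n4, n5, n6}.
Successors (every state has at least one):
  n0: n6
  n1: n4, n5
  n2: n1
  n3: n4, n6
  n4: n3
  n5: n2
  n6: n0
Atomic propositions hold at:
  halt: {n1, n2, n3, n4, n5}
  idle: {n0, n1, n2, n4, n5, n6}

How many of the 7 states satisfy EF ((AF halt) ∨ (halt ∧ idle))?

AF halt: least fixpoint, start Z0 = {n1, n2, n3, n4, n5}, add states with every successor in Z. Already a fixed point.
Sat(AF halt) = {n1, n2, n3, n4, n5}
Sat(halt ∧ idle) = {n1, n2, n4, n5}
Sat((AF halt) ∨ (halt ∧ idle)) = {n1, n2, n3, n4, n5}
EF ((AF halt) ∨ (halt ∧ idle)): least fixpoint, start Z0 = {n1, n2, n3, n4, n5}, add states with some successor in Z. Already a fixed point.
Sat(EF ((AF halt) ∨ (halt ∧ idle))) = {n1, n2, n3, n4, n5}
|Sat(EF ((AF halt) ∨ (halt ∧ idle)))| = |{n1, n2, n3, n4, n5}| = 5.

5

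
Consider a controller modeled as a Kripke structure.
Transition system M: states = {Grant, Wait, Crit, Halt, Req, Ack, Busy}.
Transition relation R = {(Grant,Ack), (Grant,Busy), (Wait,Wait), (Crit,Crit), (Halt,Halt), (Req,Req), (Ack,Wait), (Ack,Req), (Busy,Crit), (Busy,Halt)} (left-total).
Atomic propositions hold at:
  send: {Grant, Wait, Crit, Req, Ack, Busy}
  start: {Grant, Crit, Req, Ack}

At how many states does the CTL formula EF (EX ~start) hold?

Sat(~start) = {Wait, Halt, Busy}
Sat(EX ~start) = {s : some successor in {Wait, Halt, Busy}} = {Grant, Wait, Halt, Ack, Busy}
EF (EX ~start): least fixpoint, start Z0 = {Grant, Wait, Halt, Ack, Busy}, add states with some successor in Z. Already a fixed point.
Sat(EF (EX ~start)) = {Grant, Wait, Halt, Ack, Busy}
|Sat(EF (EX ~start))| = |{Grant, Wait, Halt, Ack, Busy}| = 5.

5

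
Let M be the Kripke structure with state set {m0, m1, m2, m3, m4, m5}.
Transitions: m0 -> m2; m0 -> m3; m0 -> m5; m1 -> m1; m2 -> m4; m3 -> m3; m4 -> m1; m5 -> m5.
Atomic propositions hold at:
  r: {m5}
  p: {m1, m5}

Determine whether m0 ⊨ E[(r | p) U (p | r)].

Sat(r | p) = {m1, m5}
Sat(p | r) = {m1, m5}
E[(r | p) U (p | r)]: least fixpoint, start Z0 = Sat((p | r)) = {m1, m5}, add states in Sat(r | p) with some successor in Z. Already a fixed point.
Sat(E[(r | p) U (p | r)]) = {m1, m5}
m0 ∉ Sat(E[(r | p) U (p | r)]) = {m1, m5}, so the formula does not hold at m0.

No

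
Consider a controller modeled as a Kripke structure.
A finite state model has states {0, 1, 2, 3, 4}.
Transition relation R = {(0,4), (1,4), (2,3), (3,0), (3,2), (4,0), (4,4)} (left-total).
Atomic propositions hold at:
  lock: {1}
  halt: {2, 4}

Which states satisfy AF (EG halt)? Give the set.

EG halt: greatest fixpoint, start Z0 = {2, 4}, keep only states in Sat with some successor in Z. Z1 = {4}; fixed.
Sat(EG halt) = {4}
AF (EG halt): least fixpoint, start Z0 = {4}, add states with every successor in Z. Z1 = {0, 1, 4}; fixed.
Sat(AF (EG halt)) = {0, 1, 4}

{0, 1, 4}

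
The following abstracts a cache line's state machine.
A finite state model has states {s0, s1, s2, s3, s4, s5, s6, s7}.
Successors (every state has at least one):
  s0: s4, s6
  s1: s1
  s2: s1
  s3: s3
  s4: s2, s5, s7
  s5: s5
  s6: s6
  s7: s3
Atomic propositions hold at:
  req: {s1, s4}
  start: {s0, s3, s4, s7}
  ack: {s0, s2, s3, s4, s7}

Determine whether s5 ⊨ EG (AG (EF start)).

EF start: least fixpoint, start Z0 = {s0, s3, s4, s7}, add states with some successor in Z. Already a fixed point.
Sat(EF start) = {s0, s3, s4, s7}
AG (EF start): greatest fixpoint, start Z0 = {s0, s3, s4, s7}, keep only states in Sat with every successor in Z. Z1 = {s3, s7}; fixed.
Sat(AG (EF start)) = {s3, s7}
EG (AG (EF start)): greatest fixpoint, start Z0 = {s3, s7}, keep only states in Sat with some successor in Z. Already a fixed point.
Sat(EG (AG (EF start))) = {s3, s7}
s5 ∉ Sat(EG (AG (EF start))) = {s3, s7}, so the formula does not hold at s5.

No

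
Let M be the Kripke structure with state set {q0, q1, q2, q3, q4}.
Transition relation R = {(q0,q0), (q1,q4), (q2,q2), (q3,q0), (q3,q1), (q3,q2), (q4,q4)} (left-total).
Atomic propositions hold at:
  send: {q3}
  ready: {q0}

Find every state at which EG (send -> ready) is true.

{q0, q1, q2, q4}

Sat(send -> ready) = {q0, q1, q2, q4}
EG (send -> ready): greatest fixpoint, start Z0 = {q0, q1, q2, q4}, keep only states in Sat with some successor in Z. Already a fixed point.
Sat(EG (send -> ready)) = {q0, q1, q2, q4}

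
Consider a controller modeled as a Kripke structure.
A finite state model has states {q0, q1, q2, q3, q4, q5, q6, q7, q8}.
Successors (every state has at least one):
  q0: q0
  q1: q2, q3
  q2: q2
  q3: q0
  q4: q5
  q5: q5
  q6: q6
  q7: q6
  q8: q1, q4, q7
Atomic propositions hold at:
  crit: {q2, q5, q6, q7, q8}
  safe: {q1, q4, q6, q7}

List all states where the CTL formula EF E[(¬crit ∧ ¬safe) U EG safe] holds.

Sat(¬crit) = {q0, q1, q3, q4}
Sat(¬safe) = {q0, q2, q3, q5, q8}
Sat(¬crit ∧ ¬safe) = {q0, q3}
EG safe: greatest fixpoint, start Z0 = {q1, q4, q6, q7}, keep only states in Sat with some successor in Z. Z1 = {q6, q7}; fixed.
Sat(EG safe) = {q6, q7}
E[(¬crit ∧ ¬safe) U EG safe]: least fixpoint, start Z0 = Sat(EG safe) = {q6, q7}, add states in Sat(¬crit ∧ ¬safe) with some successor in Z. Already a fixed point.
Sat(E[(¬crit ∧ ¬safe) U EG safe]) = {q6, q7}
EF E[(¬crit ∧ ¬safe) U EG safe]: least fixpoint, start Z0 = {q6, q7}, add states with some successor in Z. Z1 = {q6, q7, q8}; fixed.
Sat(EF E[(¬crit ∧ ¬safe) U EG safe]) = {q6, q7, q8}

{q6, q7, q8}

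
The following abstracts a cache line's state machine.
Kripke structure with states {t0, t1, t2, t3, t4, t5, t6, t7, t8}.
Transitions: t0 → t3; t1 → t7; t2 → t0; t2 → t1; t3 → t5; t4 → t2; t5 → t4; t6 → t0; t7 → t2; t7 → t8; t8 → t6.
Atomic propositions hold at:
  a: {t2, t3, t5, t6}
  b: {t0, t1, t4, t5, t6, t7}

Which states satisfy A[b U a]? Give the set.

{t0, t2, t3, t4, t5, t6}

A[b U a]: least fixpoint, start Z0 = Sat(a) = {t2, t3, t5, t6}, add states in Sat(b) with every successor in Z. Z1 = {t0, t2, t3, t4, t5, t6}; fixed.
Sat(A[b U a]) = {t0, t2, t3, t4, t5, t6}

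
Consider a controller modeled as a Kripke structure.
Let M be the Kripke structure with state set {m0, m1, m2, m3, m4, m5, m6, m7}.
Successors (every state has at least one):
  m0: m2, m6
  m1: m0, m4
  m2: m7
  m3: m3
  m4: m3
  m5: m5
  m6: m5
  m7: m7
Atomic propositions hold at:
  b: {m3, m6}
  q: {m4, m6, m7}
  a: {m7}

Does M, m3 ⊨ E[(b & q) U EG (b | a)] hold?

Sat(b & q) = {m6}
Sat(b | a) = {m3, m6, m7}
EG (b | a): greatest fixpoint, start Z0 = {m3, m6, m7}, keep only states in Sat with some successor in Z. Z1 = {m3, m7}; fixed.
Sat(EG (b | a)) = {m3, m7}
E[(b & q) U EG (b | a)]: least fixpoint, start Z0 = Sat(EG (b | a)) = {m3, m7}, add states in Sat(b & q) with some successor in Z. Already a fixed point.
Sat(E[(b & q) U EG (b | a)]) = {m3, m7}
m3 ∈ Sat(E[(b & q) U EG (b | a)]) = {m3, m7}, so the formula holds at m3.

Yes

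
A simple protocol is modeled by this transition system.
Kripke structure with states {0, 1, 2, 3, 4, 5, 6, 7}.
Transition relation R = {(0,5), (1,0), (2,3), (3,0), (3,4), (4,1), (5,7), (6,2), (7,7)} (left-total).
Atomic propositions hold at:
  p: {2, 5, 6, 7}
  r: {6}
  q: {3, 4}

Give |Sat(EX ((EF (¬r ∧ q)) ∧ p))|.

Sat(¬r) = {0, 1, 2, 3, 4, 5, 7}
Sat(¬r ∧ q) = {3, 4}
EF (¬r ∧ q): least fixpoint, start Z0 = {3, 4}, add states with some successor in Z. Z1 = {2, 3, 4}; Z2 = {2, 3, 4, 6}; fixed.
Sat(EF (¬r ∧ q)) = {2, 3, 4, 6}
Sat((EF (¬r ∧ q)) ∧ p) = {2, 6}
Sat(EX ((EF (¬r ∧ q)) ∧ p)) = {s : some successor in {2, 6}} = {6}
|Sat(EX ((EF (¬r ∧ q)) ∧ p))| = |{6}| = 1.

1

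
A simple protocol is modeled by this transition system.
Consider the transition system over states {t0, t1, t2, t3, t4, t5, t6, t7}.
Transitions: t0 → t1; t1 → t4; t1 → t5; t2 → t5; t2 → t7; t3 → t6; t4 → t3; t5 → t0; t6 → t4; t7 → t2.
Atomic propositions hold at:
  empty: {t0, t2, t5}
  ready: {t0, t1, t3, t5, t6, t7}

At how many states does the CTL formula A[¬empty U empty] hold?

Sat(¬empty) = {t1, t3, t4, t6, t7}
A[¬empty U empty]: least fixpoint, start Z0 = Sat(empty) = {t0, t2, t5}, add states in Sat(¬empty) with every successor in Z. Z1 = {t0, t2, t5, t7}; fixed.
Sat(A[¬empty U empty]) = {t0, t2, t5, t7}
|Sat(A[¬empty U empty])| = |{t0, t2, t5, t7}| = 4.

4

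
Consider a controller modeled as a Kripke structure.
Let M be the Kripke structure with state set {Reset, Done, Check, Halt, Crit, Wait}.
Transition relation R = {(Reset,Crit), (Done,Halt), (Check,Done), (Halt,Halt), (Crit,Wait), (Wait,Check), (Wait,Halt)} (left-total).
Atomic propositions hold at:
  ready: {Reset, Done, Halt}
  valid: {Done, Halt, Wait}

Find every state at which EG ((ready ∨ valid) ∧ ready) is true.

Sat(ready ∨ valid) = {Reset, Done, Halt, Wait}
Sat((ready ∨ valid) ∧ ready) = {Reset, Done, Halt}
EG ((ready ∨ valid) ∧ ready): greatest fixpoint, start Z0 = {Reset, Done, Halt}, keep only states in Sat with some successor in Z. Z1 = {Done, Halt}; fixed.
Sat(EG ((ready ∨ valid) ∧ ready)) = {Done, Halt}

{Done, Halt}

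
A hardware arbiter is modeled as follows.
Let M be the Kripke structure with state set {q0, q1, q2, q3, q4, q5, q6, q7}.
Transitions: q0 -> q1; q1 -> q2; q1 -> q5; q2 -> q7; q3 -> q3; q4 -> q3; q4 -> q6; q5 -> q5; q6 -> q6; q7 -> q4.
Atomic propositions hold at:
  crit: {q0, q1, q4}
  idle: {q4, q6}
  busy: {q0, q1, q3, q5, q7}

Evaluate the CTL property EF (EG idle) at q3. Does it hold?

EG idle: greatest fixpoint, start Z0 = {q4, q6}, keep only states in Sat with some successor in Z. Already a fixed point.
Sat(EG idle) = {q4, q6}
EF (EG idle): least fixpoint, start Z0 = {q4, q6}, add states with some successor in Z. Z1 = {q4, q6, q7}; Z2 = {q2, q4, q6, q7}; Z3 = {q1, q2, q4, q6, q7}; Z4 = {q0, q1, q2, q4, q6, q7}; fixed.
Sat(EF (EG idle)) = {q0, q1, q2, q4, q6, q7}
q3 ∉ Sat(EF (EG idle)) = {q0, q1, q2, q4, q6, q7}, so the formula does not hold at q3.

No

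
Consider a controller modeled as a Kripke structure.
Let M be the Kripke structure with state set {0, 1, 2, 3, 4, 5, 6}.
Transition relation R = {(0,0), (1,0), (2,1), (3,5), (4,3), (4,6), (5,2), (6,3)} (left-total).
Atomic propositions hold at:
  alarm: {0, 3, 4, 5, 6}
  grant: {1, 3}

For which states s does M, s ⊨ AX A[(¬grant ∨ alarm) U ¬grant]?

{0, 1, 3, 4, 5, 6}

Sat(¬grant) = {0, 2, 4, 5, 6}
Sat(¬grant ∨ alarm) = {0, 2, 3, 4, 5, 6}
A[(¬grant ∨ alarm) U ¬grant]: least fixpoint, start Z0 = Sat(¬grant) = {0, 2, 4, 5, 6}, add states in Sat(¬grant ∨ alarm) with every successor in Z. Z1 = {0, 2, 3, 4, 5, 6}; fixed.
Sat(A[(¬grant ∨ alarm) U ¬grant]) = {0, 2, 3, 4, 5, 6}
Sat(AX A[(¬grant ∨ alarm) U ¬grant]) = {s : every successor in {0, 2, 3, 4, 5, 6}} = {0, 1, 3, 4, 5, 6}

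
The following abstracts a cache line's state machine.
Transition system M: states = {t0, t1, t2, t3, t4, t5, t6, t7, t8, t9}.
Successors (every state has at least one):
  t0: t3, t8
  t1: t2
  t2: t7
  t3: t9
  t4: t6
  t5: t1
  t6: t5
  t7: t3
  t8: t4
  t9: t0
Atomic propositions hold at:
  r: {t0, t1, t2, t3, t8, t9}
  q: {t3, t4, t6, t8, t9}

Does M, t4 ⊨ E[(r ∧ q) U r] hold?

No

Sat(r ∧ q) = {t3, t8, t9}
E[(r ∧ q) U r]: least fixpoint, start Z0 = Sat(r) = {t0, t1, t2, t3, t8, t9}, add states in Sat(r ∧ q) with some successor in Z. Already a fixed point.
Sat(E[(r ∧ q) U r]) = {t0, t1, t2, t3, t8, t9}
t4 ∉ Sat(E[(r ∧ q) U r]) = {t0, t1, t2, t3, t8, t9}, so the formula does not hold at t4.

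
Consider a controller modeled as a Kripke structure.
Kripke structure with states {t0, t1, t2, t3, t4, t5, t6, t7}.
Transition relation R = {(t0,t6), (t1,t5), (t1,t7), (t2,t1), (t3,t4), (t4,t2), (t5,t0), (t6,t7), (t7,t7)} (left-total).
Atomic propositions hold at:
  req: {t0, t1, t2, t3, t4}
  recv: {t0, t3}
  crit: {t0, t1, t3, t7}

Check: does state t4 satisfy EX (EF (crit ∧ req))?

Sat(crit ∧ req) = {t0, t1, t3}
EF (crit ∧ req): least fixpoint, start Z0 = {t0, t1, t3}, add states with some successor in Z. Z1 = {t0, t1, t2, t3, t5}; Z2 = {t0, t1, t2, t3, t4, t5}; fixed.
Sat(EF (crit ∧ req)) = {t0, t1, t2, t3, t4, t5}
Sat(EX (EF (crit ∧ req))) = {s : some successor in {t0, t1, t2, t3, t4, t5}} = {t1, t2, t3, t4, t5}
t4 ∈ Sat(EX (EF (crit ∧ req))) = {t1, t2, t3, t4, t5}, so the formula holds at t4.

Yes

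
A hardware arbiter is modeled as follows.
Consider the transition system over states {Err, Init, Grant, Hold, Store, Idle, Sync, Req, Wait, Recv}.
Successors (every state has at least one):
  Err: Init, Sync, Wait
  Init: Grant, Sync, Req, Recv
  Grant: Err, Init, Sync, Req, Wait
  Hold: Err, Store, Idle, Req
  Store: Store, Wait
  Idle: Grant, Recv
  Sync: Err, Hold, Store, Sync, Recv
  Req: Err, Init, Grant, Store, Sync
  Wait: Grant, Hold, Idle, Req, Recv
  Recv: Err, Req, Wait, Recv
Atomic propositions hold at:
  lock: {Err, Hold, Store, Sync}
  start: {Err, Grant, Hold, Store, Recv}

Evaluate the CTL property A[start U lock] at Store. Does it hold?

Yes

A[start U lock]: least fixpoint, start Z0 = Sat(lock) = {Err, Hold, Store, Sync}, add states in Sat(start) with every successor in Z. Already a fixed point.
Sat(A[start U lock]) = {Err, Hold, Store, Sync}
Store ∈ Sat(A[start U lock]) = {Err, Hold, Store, Sync}, so the formula holds at Store.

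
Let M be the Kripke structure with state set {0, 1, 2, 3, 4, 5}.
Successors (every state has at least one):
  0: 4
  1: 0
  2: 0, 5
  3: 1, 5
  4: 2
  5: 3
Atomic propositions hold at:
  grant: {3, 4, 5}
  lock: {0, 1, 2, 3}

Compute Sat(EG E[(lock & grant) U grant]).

{3, 5}

Sat(lock & grant) = {3}
E[(lock & grant) U grant]: least fixpoint, start Z0 = Sat(grant) = {3, 4, 5}, add states in Sat(lock & grant) with some successor in Z. Already a fixed point.
Sat(E[(lock & grant) U grant]) = {3, 4, 5}
EG E[(lock & grant) U grant]: greatest fixpoint, start Z0 = {3, 4, 5}, keep only states in Sat with some successor in Z. Z1 = {3, 5}; fixed.
Sat(EG E[(lock & grant) U grant]) = {3, 5}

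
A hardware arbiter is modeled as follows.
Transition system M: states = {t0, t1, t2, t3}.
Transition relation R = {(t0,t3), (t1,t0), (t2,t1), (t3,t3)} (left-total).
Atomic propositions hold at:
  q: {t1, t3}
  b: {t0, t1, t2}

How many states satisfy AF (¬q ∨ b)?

3

Sat(¬q) = {t0, t2}
Sat(¬q ∨ b) = {t0, t1, t2}
AF (¬q ∨ b): least fixpoint, start Z0 = {t0, t1, t2}, add states with every successor in Z. Already a fixed point.
Sat(AF (¬q ∨ b)) = {t0, t1, t2}
|Sat(AF (¬q ∨ b))| = |{t0, t1, t2}| = 3.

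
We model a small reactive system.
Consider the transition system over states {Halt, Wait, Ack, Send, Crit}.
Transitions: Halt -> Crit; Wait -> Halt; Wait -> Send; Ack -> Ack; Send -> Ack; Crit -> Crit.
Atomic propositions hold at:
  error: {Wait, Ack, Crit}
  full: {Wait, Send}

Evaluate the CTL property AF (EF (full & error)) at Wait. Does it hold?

Yes

Sat(full & error) = {Wait}
EF (full & error): least fixpoint, start Z0 = {Wait}, add states with some successor in Z. Already a fixed point.
Sat(EF (full & error)) = {Wait}
AF (EF (full & error)): least fixpoint, start Z0 = {Wait}, add states with every successor in Z. Already a fixed point.
Sat(AF (EF (full & error))) = {Wait}
Wait ∈ Sat(AF (EF (full & error))) = {Wait}, so the formula holds at Wait.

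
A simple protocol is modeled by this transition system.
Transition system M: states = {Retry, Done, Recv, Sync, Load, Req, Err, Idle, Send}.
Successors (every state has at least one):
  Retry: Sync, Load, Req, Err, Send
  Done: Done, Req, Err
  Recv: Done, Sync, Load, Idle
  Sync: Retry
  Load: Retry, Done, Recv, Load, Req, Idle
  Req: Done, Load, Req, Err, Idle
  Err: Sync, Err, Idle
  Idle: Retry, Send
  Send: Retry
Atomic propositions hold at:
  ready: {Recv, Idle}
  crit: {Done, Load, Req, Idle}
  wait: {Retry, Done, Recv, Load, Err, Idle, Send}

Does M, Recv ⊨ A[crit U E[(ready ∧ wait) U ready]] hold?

Yes

Sat(ready ∧ wait) = {Recv, Idle}
E[(ready ∧ wait) U ready]: least fixpoint, start Z0 = Sat(ready) = {Recv, Idle}, add states in Sat(ready ∧ wait) with some successor in Z. Already a fixed point.
Sat(E[(ready ∧ wait) U ready]) = {Recv, Idle}
A[crit U E[(ready ∧ wait) U ready]]: least fixpoint, start Z0 = Sat(E[(ready ∧ wait) U ready]) = {Recv, Idle}, add states in Sat(crit) with every successor in Z. Already a fixed point.
Sat(A[crit U E[(ready ∧ wait) U ready]]) = {Recv, Idle}
Recv ∈ Sat(A[crit U E[(ready ∧ wait) U ready]]) = {Recv, Idle}, so the formula holds at Recv.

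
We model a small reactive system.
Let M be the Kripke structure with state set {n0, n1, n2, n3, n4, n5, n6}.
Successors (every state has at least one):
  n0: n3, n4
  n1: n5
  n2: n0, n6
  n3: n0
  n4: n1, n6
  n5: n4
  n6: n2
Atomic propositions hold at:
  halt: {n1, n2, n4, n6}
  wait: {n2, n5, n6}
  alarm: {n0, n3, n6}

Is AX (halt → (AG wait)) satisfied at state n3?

Yes

AG wait: greatest fixpoint, start Z0 = {n2, n5, n6}, keep only states in Sat with every successor in Z. Z1 = {n6}; Z2 = ∅; fixed.
Sat(AG wait) = ∅
Sat(halt → (AG wait)) = {n0, n3, n5}
Sat(AX (halt → (AG wait))) = {s : every successor in {n0, n3, n5}} = {n1, n3}
n3 ∈ Sat(AX (halt → (AG wait))) = {n1, n3}, so the formula holds at n3.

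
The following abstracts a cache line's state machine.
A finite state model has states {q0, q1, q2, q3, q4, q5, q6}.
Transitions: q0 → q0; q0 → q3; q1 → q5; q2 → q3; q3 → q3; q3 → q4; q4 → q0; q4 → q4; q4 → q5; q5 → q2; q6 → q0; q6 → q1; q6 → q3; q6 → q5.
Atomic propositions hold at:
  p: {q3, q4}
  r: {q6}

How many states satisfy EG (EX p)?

Sat(EX p) = {s : some successor in {q3, q4}} = {q0, q2, q3, q4, q6}
EG (EX p): greatest fixpoint, start Z0 = {q0, q2, q3, q4, q6}, keep only states in Sat with some successor in Z. Already a fixed point.
Sat(EG (EX p)) = {q0, q2, q3, q4, q6}
|Sat(EG (EX p))| = |{q0, q2, q3, q4, q6}| = 5.

5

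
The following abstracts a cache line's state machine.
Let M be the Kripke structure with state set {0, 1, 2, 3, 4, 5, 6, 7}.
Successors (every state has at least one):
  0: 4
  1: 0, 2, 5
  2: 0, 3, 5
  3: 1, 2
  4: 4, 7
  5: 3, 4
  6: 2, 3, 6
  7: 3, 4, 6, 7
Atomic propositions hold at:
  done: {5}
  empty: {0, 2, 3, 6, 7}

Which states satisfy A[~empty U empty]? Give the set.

Sat(~empty) = {1, 4, 5}
A[~empty U empty]: least fixpoint, start Z0 = Sat(empty) = {0, 2, 3, 6, 7}, add states in Sat(~empty) with every successor in Z. Already a fixed point.
Sat(A[~empty U empty]) = {0, 2, 3, 6, 7}

{0, 2, 3, 6, 7}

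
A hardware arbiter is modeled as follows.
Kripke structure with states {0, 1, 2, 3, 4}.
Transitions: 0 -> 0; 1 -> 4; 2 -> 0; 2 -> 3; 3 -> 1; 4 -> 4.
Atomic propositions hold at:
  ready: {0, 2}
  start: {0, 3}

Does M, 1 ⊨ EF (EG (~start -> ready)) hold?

No

Sat(~start) = {1, 2, 4}
Sat(~start -> ready) = {0, 2, 3}
EG (~start -> ready): greatest fixpoint, start Z0 = {0, 2, 3}, keep only states in Sat with some successor in Z. Z1 = {0, 2}; fixed.
Sat(EG (~start -> ready)) = {0, 2}
EF (EG (~start -> ready)): least fixpoint, start Z0 = {0, 2}, add states with some successor in Z. Already a fixed point.
Sat(EF (EG (~start -> ready))) = {0, 2}
1 ∉ Sat(EF (EG (~start -> ready))) = {0, 2}, so the formula does not hold at 1.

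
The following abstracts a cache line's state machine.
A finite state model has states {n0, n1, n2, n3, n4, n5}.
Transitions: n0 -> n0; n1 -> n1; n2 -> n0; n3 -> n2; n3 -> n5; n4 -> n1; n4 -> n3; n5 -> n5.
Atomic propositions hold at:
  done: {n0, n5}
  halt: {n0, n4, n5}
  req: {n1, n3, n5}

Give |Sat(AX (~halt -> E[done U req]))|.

5

Sat(~halt) = {n1, n2, n3}
E[done U req]: least fixpoint, start Z0 = Sat(req) = {n1, n3, n5}, add states in Sat(done) with some successor in Z. Already a fixed point.
Sat(E[done U req]) = {n1, n3, n5}
Sat(~halt -> E[done U req]) = {n0, n1, n3, n4, n5}
Sat(AX (~halt -> E[done U req])) = {s : every successor in {n0, n1, n3, n4, n5}} = {n0, n1, n2, n4, n5}
|Sat(AX (~halt -> E[done U req]))| = |{n0, n1, n2, n4, n5}| = 5.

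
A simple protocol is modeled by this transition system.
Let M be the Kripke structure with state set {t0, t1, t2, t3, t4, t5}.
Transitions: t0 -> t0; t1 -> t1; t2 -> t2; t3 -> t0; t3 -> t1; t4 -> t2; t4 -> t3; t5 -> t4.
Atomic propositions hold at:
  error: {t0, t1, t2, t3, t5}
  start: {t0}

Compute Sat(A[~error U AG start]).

{t0}

Sat(~error) = {t4}
AG start: greatest fixpoint, start Z0 = {t0}, keep only states in Sat with every successor in Z. Already a fixed point.
Sat(AG start) = {t0}
A[~error U AG start]: least fixpoint, start Z0 = Sat(AG start) = {t0}, add states in Sat(~error) with every successor in Z. Already a fixed point.
Sat(A[~error U AG start]) = {t0}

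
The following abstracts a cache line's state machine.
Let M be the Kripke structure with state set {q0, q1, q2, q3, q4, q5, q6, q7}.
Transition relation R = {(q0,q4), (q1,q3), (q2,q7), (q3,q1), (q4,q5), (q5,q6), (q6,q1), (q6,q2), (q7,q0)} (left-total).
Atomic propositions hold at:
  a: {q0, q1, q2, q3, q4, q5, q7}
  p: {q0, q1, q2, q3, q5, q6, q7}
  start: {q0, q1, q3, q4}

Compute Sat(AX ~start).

Sat(~start) = {q2, q5, q6, q7}
Sat(AX ~start) = {s : every successor in {q2, q5, q6, q7}} = {q2, q4, q5}

{q2, q4, q5}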